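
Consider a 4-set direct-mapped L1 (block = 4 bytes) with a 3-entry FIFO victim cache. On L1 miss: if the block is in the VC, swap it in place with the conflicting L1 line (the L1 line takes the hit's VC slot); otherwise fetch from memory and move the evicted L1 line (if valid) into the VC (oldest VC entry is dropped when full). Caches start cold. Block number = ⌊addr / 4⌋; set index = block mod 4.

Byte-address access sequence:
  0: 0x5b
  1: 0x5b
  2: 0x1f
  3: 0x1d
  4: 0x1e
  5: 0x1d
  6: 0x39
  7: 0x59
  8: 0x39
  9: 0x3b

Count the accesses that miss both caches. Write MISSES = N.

MISSES = 3

  [0] addr=0x5b blk=22 s=2: MISS | VC []
  [1] addr=0x5b blk=22 s=2: L1-HIT | VC []
  [2] addr=0x1f blk=7 s=3: MISS | VC []
  [3] addr=0x1d blk=7 s=3: L1-HIT | VC []
  [4] addr=0x1e blk=7 s=3: L1-HIT | VC []
  [5] addr=0x1d blk=7 s=3: L1-HIT | VC []
  [6] addr=0x39 blk=14 s=2: MISS | VC [22]
  [7] addr=0x59 blk=22 s=2: VC-HIT | VC [14]
  [8] addr=0x39 blk=14 s=2: VC-HIT | VC [22]
  [9] addr=0x3b blk=14 s=2: L1-HIT | VC [22]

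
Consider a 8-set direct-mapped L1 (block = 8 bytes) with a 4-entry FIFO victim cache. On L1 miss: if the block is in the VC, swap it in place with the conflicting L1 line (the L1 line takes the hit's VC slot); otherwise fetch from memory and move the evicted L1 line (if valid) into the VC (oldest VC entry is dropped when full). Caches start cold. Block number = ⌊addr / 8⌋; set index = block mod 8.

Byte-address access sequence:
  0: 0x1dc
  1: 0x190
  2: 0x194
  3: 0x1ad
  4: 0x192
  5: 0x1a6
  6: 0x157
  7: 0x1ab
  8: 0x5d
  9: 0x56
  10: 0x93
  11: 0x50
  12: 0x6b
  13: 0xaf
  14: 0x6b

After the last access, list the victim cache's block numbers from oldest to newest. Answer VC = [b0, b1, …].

  [0] addr=0x1dc blk=59 s=3: MISS | VC []
  [1] addr=0x190 blk=50 s=2: MISS | VC []
  [2] addr=0x194 blk=50 s=2: L1-HIT | VC []
  [3] addr=0x1ad blk=53 s=5: MISS | VC []
  [4] addr=0x192 blk=50 s=2: L1-HIT | VC []
  [5] addr=0x1a6 blk=52 s=4: MISS | VC []
  [6] addr=0x157 blk=42 s=2: MISS | VC [50]
  [7] addr=0x1ab blk=53 s=5: L1-HIT | VC [50]
  [8] addr=0x5d blk=11 s=3: MISS | VC [50, 59]
  [9] addr=0x56 blk=10 s=2: MISS | VC [50, 59, 42]
  [10] addr=0x93 blk=18 s=2: MISS | VC [50, 59, 42, 10]
  [11] addr=0x50 blk=10 s=2: VC-HIT | VC [50, 59, 42, 18]
  [12] addr=0x6b blk=13 s=5: MISS | VC [59, 42, 18, 53]
  [13] addr=0xaf blk=21 s=5: MISS | VC [42, 18, 53, 13]
  [14] addr=0x6b blk=13 s=5: VC-HIT | VC [42, 18, 53, 21]

VC = [42, 18, 53, 21]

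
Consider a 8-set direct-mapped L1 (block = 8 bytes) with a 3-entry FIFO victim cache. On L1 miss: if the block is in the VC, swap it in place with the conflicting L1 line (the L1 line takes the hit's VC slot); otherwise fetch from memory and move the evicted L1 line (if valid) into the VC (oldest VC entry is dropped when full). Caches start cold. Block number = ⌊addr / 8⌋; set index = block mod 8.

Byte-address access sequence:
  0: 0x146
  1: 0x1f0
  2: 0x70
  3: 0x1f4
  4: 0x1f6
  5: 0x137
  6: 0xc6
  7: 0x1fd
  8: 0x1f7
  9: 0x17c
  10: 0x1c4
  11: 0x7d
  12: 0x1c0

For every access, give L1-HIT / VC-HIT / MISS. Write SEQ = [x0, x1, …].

#0 0x146→b40/s0 MISS; vc=[]
#1 0x1f0→b62/s6 MISS; vc=[]
#2 0x70→b14/s6 MISS; vc=[62]
#3 0x1f4→b62/s6 VC-HIT; vc=[14]
#4 0x1f6→b62/s6 L1-HIT; vc=[14]
#5 0x137→b38/s6 MISS; vc=[14,62]
#6 0xc6→b24/s0 MISS; vc=[14,62,40]
#7 0x1fd→b63/s7 MISS; vc=[14,62,40]
#8 0x1f7→b62/s6 VC-HIT; vc=[14,38,40]
#9 0x17c→b47/s7 MISS; vc=[38,40,63]
#10 0x1c4→b56/s0 MISS; vc=[40,63,24]
#11 0x7d→b15/s7 MISS; vc=[63,24,47]
#12 0x1c0→b56/s0 L1-HIT; vc=[63,24,47]

SEQ = [MISS, MISS, MISS, VC-HIT, L1-HIT, MISS, MISS, MISS, VC-HIT, MISS, MISS, MISS, L1-HIT]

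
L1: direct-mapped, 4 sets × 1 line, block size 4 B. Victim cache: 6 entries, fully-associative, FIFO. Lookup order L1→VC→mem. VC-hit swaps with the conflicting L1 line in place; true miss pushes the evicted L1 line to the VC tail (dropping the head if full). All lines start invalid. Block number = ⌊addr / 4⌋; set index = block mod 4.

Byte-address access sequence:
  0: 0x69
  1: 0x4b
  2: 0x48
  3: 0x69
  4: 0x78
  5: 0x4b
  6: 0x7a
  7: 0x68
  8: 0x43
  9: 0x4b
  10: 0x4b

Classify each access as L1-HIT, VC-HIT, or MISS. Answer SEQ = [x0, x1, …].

SEQ = [MISS, MISS, L1-HIT, VC-HIT, MISS, VC-HIT, VC-HIT, VC-HIT, MISS, VC-HIT, L1-HIT]

  [0] addr=0x69 blk=26 s=2: MISS | VC []
  [1] addr=0x4b blk=18 s=2: MISS | VC [26]
  [2] addr=0x48 blk=18 s=2: L1-HIT | VC [26]
  [3] addr=0x69 blk=26 s=2: VC-HIT | VC [18]
  [4] addr=0x78 blk=30 s=2: MISS | VC [18, 26]
  [5] addr=0x4b blk=18 s=2: VC-HIT | VC [30, 26]
  [6] addr=0x7a blk=30 s=2: VC-HIT | VC [18, 26]
  [7] addr=0x68 blk=26 s=2: VC-HIT | VC [18, 30]
  [8] addr=0x43 blk=16 s=0: MISS | VC [18, 30]
  [9] addr=0x4b blk=18 s=2: VC-HIT | VC [26, 30]
  [10] addr=0x4b blk=18 s=2: L1-HIT | VC [26, 30]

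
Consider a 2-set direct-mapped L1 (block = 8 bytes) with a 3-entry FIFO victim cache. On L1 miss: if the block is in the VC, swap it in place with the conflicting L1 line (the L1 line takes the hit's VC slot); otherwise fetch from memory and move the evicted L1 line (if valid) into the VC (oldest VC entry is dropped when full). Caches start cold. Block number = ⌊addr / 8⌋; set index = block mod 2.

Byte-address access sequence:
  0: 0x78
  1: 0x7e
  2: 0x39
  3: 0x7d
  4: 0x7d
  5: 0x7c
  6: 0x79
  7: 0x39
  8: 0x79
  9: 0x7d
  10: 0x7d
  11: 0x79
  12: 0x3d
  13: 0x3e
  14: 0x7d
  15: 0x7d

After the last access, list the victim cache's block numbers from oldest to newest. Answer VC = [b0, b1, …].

VC = [7]

  [0] addr=0x78 blk=15 s=1: MISS | VC []
  [1] addr=0x7e blk=15 s=1: L1-HIT | VC []
  [2] addr=0x39 blk=7 s=1: MISS | VC [15]
  [3] addr=0x7d blk=15 s=1: VC-HIT | VC [7]
  [4] addr=0x7d blk=15 s=1: L1-HIT | VC [7]
  [5] addr=0x7c blk=15 s=1: L1-HIT | VC [7]
  [6] addr=0x79 blk=15 s=1: L1-HIT | VC [7]
  [7] addr=0x39 blk=7 s=1: VC-HIT | VC [15]
  [8] addr=0x79 blk=15 s=1: VC-HIT | VC [7]
  [9] addr=0x7d blk=15 s=1: L1-HIT | VC [7]
  [10] addr=0x7d blk=15 s=1: L1-HIT | VC [7]
  [11] addr=0x79 blk=15 s=1: L1-HIT | VC [7]
  [12] addr=0x3d blk=7 s=1: VC-HIT | VC [15]
  [13] addr=0x3e blk=7 s=1: L1-HIT | VC [15]
  [14] addr=0x7d blk=15 s=1: VC-HIT | VC [7]
  [15] addr=0x7d blk=15 s=1: L1-HIT | VC [7]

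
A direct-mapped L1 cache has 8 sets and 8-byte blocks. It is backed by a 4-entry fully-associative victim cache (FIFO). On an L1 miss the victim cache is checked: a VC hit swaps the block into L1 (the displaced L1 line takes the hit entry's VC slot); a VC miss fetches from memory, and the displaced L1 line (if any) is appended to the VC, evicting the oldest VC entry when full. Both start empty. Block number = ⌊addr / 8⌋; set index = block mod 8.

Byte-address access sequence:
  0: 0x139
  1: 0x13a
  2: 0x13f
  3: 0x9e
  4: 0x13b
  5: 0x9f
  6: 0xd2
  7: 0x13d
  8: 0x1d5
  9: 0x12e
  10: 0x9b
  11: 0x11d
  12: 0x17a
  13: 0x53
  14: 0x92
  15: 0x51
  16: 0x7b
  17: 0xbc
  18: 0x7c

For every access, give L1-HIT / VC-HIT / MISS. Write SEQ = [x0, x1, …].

SEQ = [MISS, L1-HIT, L1-HIT, MISS, L1-HIT, L1-HIT, MISS, L1-HIT, MISS, MISS, L1-HIT, MISS, MISS, MISS, MISS, VC-HIT, MISS, MISS, VC-HIT]

  [0] addr=0x139 blk=39 s=7: MISS | VC []
  [1] addr=0x13a blk=39 s=7: L1-HIT | VC []
  [2] addr=0x13f blk=39 s=7: L1-HIT | VC []
  [3] addr=0x9e blk=19 s=3: MISS | VC []
  [4] addr=0x13b blk=39 s=7: L1-HIT | VC []
  [5] addr=0x9f blk=19 s=3: L1-HIT | VC []
  [6] addr=0xd2 blk=26 s=2: MISS | VC []
  [7] addr=0x13d blk=39 s=7: L1-HIT | VC []
  [8] addr=0x1d5 blk=58 s=2: MISS | VC [26]
  [9] addr=0x12e blk=37 s=5: MISS | VC [26]
  [10] addr=0x9b blk=19 s=3: L1-HIT | VC [26]
  [11] addr=0x11d blk=35 s=3: MISS | VC [26, 19]
  [12] addr=0x17a blk=47 s=7: MISS | VC [26, 19, 39]
  [13] addr=0x53 blk=10 s=2: MISS | VC [26, 19, 39, 58]
  [14] addr=0x92 blk=18 s=2: MISS | VC [19, 39, 58, 10]
  [15] addr=0x51 blk=10 s=2: VC-HIT | VC [19, 39, 58, 18]
  [16] addr=0x7b blk=15 s=7: MISS | VC [39, 58, 18, 47]
  [17] addr=0xbc blk=23 s=7: MISS | VC [58, 18, 47, 15]
  [18] addr=0x7c blk=15 s=7: VC-HIT | VC [58, 18, 47, 23]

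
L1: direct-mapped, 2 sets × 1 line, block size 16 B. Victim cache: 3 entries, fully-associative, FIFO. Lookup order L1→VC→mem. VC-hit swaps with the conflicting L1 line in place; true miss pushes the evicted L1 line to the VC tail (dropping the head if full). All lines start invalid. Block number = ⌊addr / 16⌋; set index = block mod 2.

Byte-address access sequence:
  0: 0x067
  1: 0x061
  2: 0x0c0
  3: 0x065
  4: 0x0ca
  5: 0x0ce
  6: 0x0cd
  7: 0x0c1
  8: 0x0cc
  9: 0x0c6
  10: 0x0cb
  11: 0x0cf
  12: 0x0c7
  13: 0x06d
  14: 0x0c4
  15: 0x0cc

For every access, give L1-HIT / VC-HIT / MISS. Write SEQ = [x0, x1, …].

SEQ = [MISS, L1-HIT, MISS, VC-HIT, VC-HIT, L1-HIT, L1-HIT, L1-HIT, L1-HIT, L1-HIT, L1-HIT, L1-HIT, L1-HIT, VC-HIT, VC-HIT, L1-HIT]

0: 0x67 (blk 6, set 0) → MISS  vc=[]
1: 0x61 (blk 6, set 0) → L1-HIT  vc=[]
2: 0xc0 (blk 12, set 0) → MISS  vc=[6]
3: 0x65 (blk 6, set 0) → VC-HIT  vc=[12]
4: 0xca (blk 12, set 0) → VC-HIT  vc=[6]
5: 0xce (blk 12, set 0) → L1-HIT  vc=[6]
6: 0xcd (blk 12, set 0) → L1-HIT  vc=[6]
7: 0xc1 (blk 12, set 0) → L1-HIT  vc=[6]
8: 0xcc (blk 12, set 0) → L1-HIT  vc=[6]
9: 0xc6 (blk 12, set 0) → L1-HIT  vc=[6]
10: 0xcb (blk 12, set 0) → L1-HIT  vc=[6]
11: 0xcf (blk 12, set 0) → L1-HIT  vc=[6]
12: 0xc7 (blk 12, set 0) → L1-HIT  vc=[6]
13: 0x6d (blk 6, set 0) → VC-HIT  vc=[12]
14: 0xc4 (blk 12, set 0) → VC-HIT  vc=[6]
15: 0xcc (blk 12, set 0) → L1-HIT  vc=[6]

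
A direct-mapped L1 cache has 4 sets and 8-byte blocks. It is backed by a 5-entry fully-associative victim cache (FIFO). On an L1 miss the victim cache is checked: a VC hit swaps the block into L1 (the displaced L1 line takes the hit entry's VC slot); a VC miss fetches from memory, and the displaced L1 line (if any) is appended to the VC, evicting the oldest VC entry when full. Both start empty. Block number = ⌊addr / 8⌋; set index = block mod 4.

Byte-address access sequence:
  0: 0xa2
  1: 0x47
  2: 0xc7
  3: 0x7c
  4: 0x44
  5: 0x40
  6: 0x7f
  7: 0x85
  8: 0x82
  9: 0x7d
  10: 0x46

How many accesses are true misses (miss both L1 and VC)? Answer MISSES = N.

  [0] addr=0xa2 blk=20 s=0: MISS | VC []
  [1] addr=0x47 blk=8 s=0: MISS | VC [20]
  [2] addr=0xc7 blk=24 s=0: MISS | VC [20, 8]
  [3] addr=0x7c blk=15 s=3: MISS | VC [20, 8]
  [4] addr=0x44 blk=8 s=0: VC-HIT | VC [20, 24]
  [5] addr=0x40 blk=8 s=0: L1-HIT | VC [20, 24]
  [6] addr=0x7f blk=15 s=3: L1-HIT | VC [20, 24]
  [7] addr=0x85 blk=16 s=0: MISS | VC [20, 24, 8]
  [8] addr=0x82 blk=16 s=0: L1-HIT | VC [20, 24, 8]
  [9] addr=0x7d blk=15 s=3: L1-HIT | VC [20, 24, 8]
  [10] addr=0x46 blk=8 s=0: VC-HIT | VC [20, 24, 16]

MISSES = 5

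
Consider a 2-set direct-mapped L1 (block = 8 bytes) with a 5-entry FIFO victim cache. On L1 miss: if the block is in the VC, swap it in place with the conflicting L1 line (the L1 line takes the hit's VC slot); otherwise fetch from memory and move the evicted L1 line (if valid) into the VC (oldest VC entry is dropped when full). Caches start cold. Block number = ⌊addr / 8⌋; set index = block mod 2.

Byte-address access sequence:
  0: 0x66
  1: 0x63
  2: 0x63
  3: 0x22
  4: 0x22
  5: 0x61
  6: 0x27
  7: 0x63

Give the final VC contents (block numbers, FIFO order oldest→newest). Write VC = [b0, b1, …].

VC = [4]

0: 0x66 (blk 12, set 0) → MISS  vc=[]
1: 0x63 (blk 12, set 0) → L1-HIT  vc=[]
2: 0x63 (blk 12, set 0) → L1-HIT  vc=[]
3: 0x22 (blk 4, set 0) → MISS  vc=[12]
4: 0x22 (blk 4, set 0) → L1-HIT  vc=[12]
5: 0x61 (blk 12, set 0) → VC-HIT  vc=[4]
6: 0x27 (blk 4, set 0) → VC-HIT  vc=[12]
7: 0x63 (blk 12, set 0) → VC-HIT  vc=[4]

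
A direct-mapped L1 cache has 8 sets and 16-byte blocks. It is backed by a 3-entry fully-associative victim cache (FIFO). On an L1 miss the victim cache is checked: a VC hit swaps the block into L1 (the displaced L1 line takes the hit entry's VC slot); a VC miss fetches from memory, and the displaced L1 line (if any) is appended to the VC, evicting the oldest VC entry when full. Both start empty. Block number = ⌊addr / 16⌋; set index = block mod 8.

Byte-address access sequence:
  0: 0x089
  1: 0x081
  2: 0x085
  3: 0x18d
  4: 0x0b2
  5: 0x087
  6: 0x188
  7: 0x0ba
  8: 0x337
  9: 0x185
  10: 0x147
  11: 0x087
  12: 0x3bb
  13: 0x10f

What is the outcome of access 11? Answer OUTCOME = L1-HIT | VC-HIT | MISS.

OUTCOME = VC-HIT

#0 0x89→b8/s0 MISS; vc=[]
#1 0x81→b8/s0 L1-HIT; vc=[]
#2 0x85→b8/s0 L1-HIT; vc=[]
#3 0x18d→b24/s0 MISS; vc=[8]
#4 0xb2→b11/s3 MISS; vc=[8]
#5 0x87→b8/s0 VC-HIT; vc=[24]
#6 0x188→b24/s0 VC-HIT; vc=[8]
#7 0xba→b11/s3 L1-HIT; vc=[8]
#8 0x337→b51/s3 MISS; vc=[8,11]
#9 0x185→b24/s0 L1-HIT; vc=[8,11]
#10 0x147→b20/s4 MISS; vc=[8,11]
#11 0x87→b8/s0 VC-HIT; vc=[24,11]
#12 0x3bb→b59/s3 MISS; vc=[24,11,51]
#13 0x10f→b16/s0 MISS; vc=[11,51,8]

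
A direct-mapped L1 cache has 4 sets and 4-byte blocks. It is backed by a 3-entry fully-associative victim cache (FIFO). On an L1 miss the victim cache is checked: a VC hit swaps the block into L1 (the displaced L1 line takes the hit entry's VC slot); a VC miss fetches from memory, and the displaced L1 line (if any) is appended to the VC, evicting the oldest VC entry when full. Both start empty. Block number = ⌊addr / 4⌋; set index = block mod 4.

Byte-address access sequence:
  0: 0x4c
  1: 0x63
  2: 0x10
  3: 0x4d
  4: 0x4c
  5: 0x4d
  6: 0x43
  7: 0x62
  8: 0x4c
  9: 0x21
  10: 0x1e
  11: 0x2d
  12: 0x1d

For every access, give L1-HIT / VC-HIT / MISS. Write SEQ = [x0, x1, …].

  [0] addr=0x4c blk=19 s=3: MISS | VC []
  [1] addr=0x63 blk=24 s=0: MISS | VC []
  [2] addr=0x10 blk=4 s=0: MISS | VC [24]
  [3] addr=0x4d blk=19 s=3: L1-HIT | VC [24]
  [4] addr=0x4c blk=19 s=3: L1-HIT | VC [24]
  [5] addr=0x4d blk=19 s=3: L1-HIT | VC [24]
  [6] addr=0x43 blk=16 s=0: MISS | VC [24, 4]
  [7] addr=0x62 blk=24 s=0: VC-HIT | VC [16, 4]
  [8] addr=0x4c blk=19 s=3: L1-HIT | VC [16, 4]
  [9] addr=0x21 blk=8 s=0: MISS | VC [16, 4, 24]
  [10] addr=0x1e blk=7 s=3: MISS | VC [4, 24, 19]
  [11] addr=0x2d blk=11 s=3: MISS | VC [24, 19, 7]
  [12] addr=0x1d blk=7 s=3: VC-HIT | VC [24, 19, 11]

SEQ = [MISS, MISS, MISS, L1-HIT, L1-HIT, L1-HIT, MISS, VC-HIT, L1-HIT, MISS, MISS, MISS, VC-HIT]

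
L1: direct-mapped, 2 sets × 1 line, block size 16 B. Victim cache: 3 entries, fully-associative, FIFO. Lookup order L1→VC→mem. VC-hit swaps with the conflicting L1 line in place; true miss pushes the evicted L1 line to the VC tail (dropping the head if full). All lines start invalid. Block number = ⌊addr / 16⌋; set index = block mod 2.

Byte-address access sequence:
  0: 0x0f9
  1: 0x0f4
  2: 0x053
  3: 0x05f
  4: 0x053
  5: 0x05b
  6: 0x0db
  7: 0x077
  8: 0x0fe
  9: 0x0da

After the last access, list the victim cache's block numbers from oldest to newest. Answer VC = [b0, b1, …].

VC = [7, 5, 15]

0: 0xf9 (blk 15, set 1) → MISS  vc=[]
1: 0xf4 (blk 15, set 1) → L1-HIT  vc=[]
2: 0x53 (blk 5, set 1) → MISS  vc=[15]
3: 0x5f (blk 5, set 1) → L1-HIT  vc=[15]
4: 0x53 (blk 5, set 1) → L1-HIT  vc=[15]
5: 0x5b (blk 5, set 1) → L1-HIT  vc=[15]
6: 0xdb (blk 13, set 1) → MISS  vc=[15, 5]
7: 0x77 (blk 7, set 1) → MISS  vc=[15, 5, 13]
8: 0xfe (blk 15, set 1) → VC-HIT  vc=[7, 5, 13]
9: 0xda (blk 13, set 1) → VC-HIT  vc=[7, 5, 15]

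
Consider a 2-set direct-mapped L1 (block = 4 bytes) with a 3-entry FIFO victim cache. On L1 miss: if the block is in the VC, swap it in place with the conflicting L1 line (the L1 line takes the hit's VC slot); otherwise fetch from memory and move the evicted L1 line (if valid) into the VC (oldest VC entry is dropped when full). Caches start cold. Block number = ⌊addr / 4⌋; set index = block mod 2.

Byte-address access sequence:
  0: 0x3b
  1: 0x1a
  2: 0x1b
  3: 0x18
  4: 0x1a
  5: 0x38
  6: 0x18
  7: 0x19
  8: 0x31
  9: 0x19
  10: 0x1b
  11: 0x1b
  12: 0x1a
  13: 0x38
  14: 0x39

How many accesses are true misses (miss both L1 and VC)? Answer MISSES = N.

#0 0x3b→b14/s0 MISS; vc=[]
#1 0x1a→b6/s0 MISS; vc=[14]
#2 0x1b→b6/s0 L1-HIT; vc=[14]
#3 0x18→b6/s0 L1-HIT; vc=[14]
#4 0x1a→b6/s0 L1-HIT; vc=[14]
#5 0x38→b14/s0 VC-HIT; vc=[6]
#6 0x18→b6/s0 VC-HIT; vc=[14]
#7 0x19→b6/s0 L1-HIT; vc=[14]
#8 0x31→b12/s0 MISS; vc=[14,6]
#9 0x19→b6/s0 VC-HIT; vc=[14,12]
#10 0x1b→b6/s0 L1-HIT; vc=[14,12]
#11 0x1b→b6/s0 L1-HIT; vc=[14,12]
#12 0x1a→b6/s0 L1-HIT; vc=[14,12]
#13 0x38→b14/s0 VC-HIT; vc=[6,12]
#14 0x39→b14/s0 L1-HIT; vc=[6,12]

MISSES = 3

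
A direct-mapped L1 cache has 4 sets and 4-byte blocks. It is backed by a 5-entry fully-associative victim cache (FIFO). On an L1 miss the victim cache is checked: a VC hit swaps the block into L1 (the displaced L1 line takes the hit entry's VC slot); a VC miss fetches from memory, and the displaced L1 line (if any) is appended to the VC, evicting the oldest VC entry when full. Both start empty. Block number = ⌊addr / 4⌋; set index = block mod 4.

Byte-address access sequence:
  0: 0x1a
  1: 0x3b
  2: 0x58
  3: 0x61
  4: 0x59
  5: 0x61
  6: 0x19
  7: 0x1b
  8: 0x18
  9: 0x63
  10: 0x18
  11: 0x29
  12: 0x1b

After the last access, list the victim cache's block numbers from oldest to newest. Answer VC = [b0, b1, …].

VC = [22, 14, 10]

0: 0x1a (blk 6, set 2) → MISS  vc=[]
1: 0x3b (blk 14, set 2) → MISS  vc=[6]
2: 0x58 (blk 22, set 2) → MISS  vc=[6, 14]
3: 0x61 (blk 24, set 0) → MISS  vc=[6, 14]
4: 0x59 (blk 22, set 2) → L1-HIT  vc=[6, 14]
5: 0x61 (blk 24, set 0) → L1-HIT  vc=[6, 14]
6: 0x19 (blk 6, set 2) → VC-HIT  vc=[22, 14]
7: 0x1b (blk 6, set 2) → L1-HIT  vc=[22, 14]
8: 0x18 (blk 6, set 2) → L1-HIT  vc=[22, 14]
9: 0x63 (blk 24, set 0) → L1-HIT  vc=[22, 14]
10: 0x18 (blk 6, set 2) → L1-HIT  vc=[22, 14]
11: 0x29 (blk 10, set 2) → MISS  vc=[22, 14, 6]
12: 0x1b (blk 6, set 2) → VC-HIT  vc=[22, 14, 10]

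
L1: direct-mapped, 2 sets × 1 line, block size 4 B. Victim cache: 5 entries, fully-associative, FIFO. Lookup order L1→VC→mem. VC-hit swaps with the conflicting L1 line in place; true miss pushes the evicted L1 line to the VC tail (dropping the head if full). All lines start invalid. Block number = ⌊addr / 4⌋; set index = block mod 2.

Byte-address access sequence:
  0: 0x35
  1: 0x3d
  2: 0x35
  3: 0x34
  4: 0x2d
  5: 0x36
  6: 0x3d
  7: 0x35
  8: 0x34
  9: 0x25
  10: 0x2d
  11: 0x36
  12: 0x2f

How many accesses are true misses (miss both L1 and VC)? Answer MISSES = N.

0: 0x35 (blk 13, set 1) → MISS  vc=[]
1: 0x3d (blk 15, set 1) → MISS  vc=[13]
2: 0x35 (blk 13, set 1) → VC-HIT  vc=[15]
3: 0x34 (blk 13, set 1) → L1-HIT  vc=[15]
4: 0x2d (blk 11, set 1) → MISS  vc=[15, 13]
5: 0x36 (blk 13, set 1) → VC-HIT  vc=[15, 11]
6: 0x3d (blk 15, set 1) → VC-HIT  vc=[13, 11]
7: 0x35 (blk 13, set 1) → VC-HIT  vc=[15, 11]
8: 0x34 (blk 13, set 1) → L1-HIT  vc=[15, 11]
9: 0x25 (blk 9, set 1) → MISS  vc=[15, 11, 13]
10: 0x2d (blk 11, set 1) → VC-HIT  vc=[15, 9, 13]
11: 0x36 (blk 13, set 1) → VC-HIT  vc=[15, 9, 11]
12: 0x2f (blk 11, set 1) → VC-HIT  vc=[15, 9, 13]

MISSES = 4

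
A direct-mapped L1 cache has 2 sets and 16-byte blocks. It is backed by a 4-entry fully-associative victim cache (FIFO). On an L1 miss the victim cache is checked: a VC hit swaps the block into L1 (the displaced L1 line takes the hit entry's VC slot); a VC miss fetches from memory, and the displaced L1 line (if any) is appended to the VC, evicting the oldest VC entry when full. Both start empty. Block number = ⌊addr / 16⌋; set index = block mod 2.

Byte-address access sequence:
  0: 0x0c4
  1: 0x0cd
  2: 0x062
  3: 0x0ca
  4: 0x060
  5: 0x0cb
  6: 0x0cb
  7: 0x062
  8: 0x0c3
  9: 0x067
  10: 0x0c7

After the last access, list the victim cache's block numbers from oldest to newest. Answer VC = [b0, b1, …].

VC = [6]

  [0] addr=0xc4 blk=12 s=0: MISS | VC []
  [1] addr=0xcd blk=12 s=0: L1-HIT | VC []
  [2] addr=0x62 blk=6 s=0: MISS | VC [12]
  [3] addr=0xca blk=12 s=0: VC-HIT | VC [6]
  [4] addr=0x60 blk=6 s=0: VC-HIT | VC [12]
  [5] addr=0xcb blk=12 s=0: VC-HIT | VC [6]
  [6] addr=0xcb blk=12 s=0: L1-HIT | VC [6]
  [7] addr=0x62 blk=6 s=0: VC-HIT | VC [12]
  [8] addr=0xc3 blk=12 s=0: VC-HIT | VC [6]
  [9] addr=0x67 blk=6 s=0: VC-HIT | VC [12]
  [10] addr=0xc7 blk=12 s=0: VC-HIT | VC [6]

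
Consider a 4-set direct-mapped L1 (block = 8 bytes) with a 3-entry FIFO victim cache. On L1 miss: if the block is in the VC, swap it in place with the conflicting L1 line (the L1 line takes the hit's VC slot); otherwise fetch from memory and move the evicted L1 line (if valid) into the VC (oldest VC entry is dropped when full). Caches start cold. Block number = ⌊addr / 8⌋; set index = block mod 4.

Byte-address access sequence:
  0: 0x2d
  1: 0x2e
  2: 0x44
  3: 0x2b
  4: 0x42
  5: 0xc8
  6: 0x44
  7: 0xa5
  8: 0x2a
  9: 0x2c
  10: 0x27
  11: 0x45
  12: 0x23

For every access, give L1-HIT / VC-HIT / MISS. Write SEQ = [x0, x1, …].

SEQ = [MISS, L1-HIT, MISS, L1-HIT, L1-HIT, MISS, L1-HIT, MISS, VC-HIT, L1-HIT, MISS, VC-HIT, VC-HIT]

0: 0x2d (blk 5, set 1) → MISS  vc=[]
1: 0x2e (blk 5, set 1) → L1-HIT  vc=[]
2: 0x44 (blk 8, set 0) → MISS  vc=[]
3: 0x2b (blk 5, set 1) → L1-HIT  vc=[]
4: 0x42 (blk 8, set 0) → L1-HIT  vc=[]
5: 0xc8 (blk 25, set 1) → MISS  vc=[5]
6: 0x44 (blk 8, set 0) → L1-HIT  vc=[5]
7: 0xa5 (blk 20, set 0) → MISS  vc=[5, 8]
8: 0x2a (blk 5, set 1) → VC-HIT  vc=[25, 8]
9: 0x2c (blk 5, set 1) → L1-HIT  vc=[25, 8]
10: 0x27 (blk 4, set 0) → MISS  vc=[25, 8, 20]
11: 0x45 (blk 8, set 0) → VC-HIT  vc=[25, 4, 20]
12: 0x23 (blk 4, set 0) → VC-HIT  vc=[25, 8, 20]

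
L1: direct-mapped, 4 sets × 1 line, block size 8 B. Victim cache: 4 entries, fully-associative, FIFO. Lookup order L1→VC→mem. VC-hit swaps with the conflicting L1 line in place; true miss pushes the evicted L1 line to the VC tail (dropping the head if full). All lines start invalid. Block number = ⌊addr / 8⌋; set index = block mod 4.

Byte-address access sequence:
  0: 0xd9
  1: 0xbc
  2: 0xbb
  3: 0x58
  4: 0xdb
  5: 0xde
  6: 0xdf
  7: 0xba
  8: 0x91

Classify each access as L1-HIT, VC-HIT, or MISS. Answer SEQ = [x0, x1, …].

  [0] addr=0xd9 blk=27 s=3: MISS | VC []
  [1] addr=0xbc blk=23 s=3: MISS | VC [27]
  [2] addr=0xbb blk=23 s=3: L1-HIT | VC [27]
  [3] addr=0x58 blk=11 s=3: MISS | VC [27, 23]
  [4] addr=0xdb blk=27 s=3: VC-HIT | VC [11, 23]
  [5] addr=0xde blk=27 s=3: L1-HIT | VC [11, 23]
  [6] addr=0xdf blk=27 s=3: L1-HIT | VC [11, 23]
  [7] addr=0xba blk=23 s=3: VC-HIT | VC [11, 27]
  [8] addr=0x91 blk=18 s=2: MISS | VC [11, 27]

SEQ = [MISS, MISS, L1-HIT, MISS, VC-HIT, L1-HIT, L1-HIT, VC-HIT, MISS]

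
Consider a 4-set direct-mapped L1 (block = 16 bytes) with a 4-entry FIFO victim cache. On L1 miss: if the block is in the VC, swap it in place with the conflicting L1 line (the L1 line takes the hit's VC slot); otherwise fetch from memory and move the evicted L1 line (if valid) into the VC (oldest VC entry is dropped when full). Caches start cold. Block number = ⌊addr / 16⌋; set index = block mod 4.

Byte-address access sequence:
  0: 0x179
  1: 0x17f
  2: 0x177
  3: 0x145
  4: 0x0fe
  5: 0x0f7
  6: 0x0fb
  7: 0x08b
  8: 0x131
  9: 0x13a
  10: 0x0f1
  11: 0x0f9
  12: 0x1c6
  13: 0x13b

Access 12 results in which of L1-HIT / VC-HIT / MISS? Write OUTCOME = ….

#0 0x179→b23/s3 MISS; vc=[]
#1 0x17f→b23/s3 L1-HIT; vc=[]
#2 0x177→b23/s3 L1-HIT; vc=[]
#3 0x145→b20/s0 MISS; vc=[]
#4 0xfe→b15/s3 MISS; vc=[23]
#5 0xf7→b15/s3 L1-HIT; vc=[23]
#6 0xfb→b15/s3 L1-HIT; vc=[23]
#7 0x8b→b8/s0 MISS; vc=[23,20]
#8 0x131→b19/s3 MISS; vc=[23,20,15]
#9 0x13a→b19/s3 L1-HIT; vc=[23,20,15]
#10 0xf1→b15/s3 VC-HIT; vc=[23,20,19]
#11 0xf9→b15/s3 L1-HIT; vc=[23,20,19]
#12 0x1c6→b28/s0 MISS; vc=[23,20,19,8]
#13 0x13b→b19/s3 VC-HIT; vc=[23,20,15,8]

OUTCOME = MISS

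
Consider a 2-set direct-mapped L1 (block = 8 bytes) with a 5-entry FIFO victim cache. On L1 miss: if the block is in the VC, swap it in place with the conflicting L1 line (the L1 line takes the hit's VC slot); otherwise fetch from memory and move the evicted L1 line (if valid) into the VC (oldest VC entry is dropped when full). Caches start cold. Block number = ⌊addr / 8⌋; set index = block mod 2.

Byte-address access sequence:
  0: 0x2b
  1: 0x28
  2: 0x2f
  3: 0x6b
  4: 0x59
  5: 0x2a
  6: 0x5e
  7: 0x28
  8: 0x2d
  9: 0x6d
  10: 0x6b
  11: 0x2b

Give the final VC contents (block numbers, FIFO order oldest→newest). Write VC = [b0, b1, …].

  [0] addr=0x2b blk=5 s=1: MISS | VC []
  [1] addr=0x28 blk=5 s=1: L1-HIT | VC []
  [2] addr=0x2f blk=5 s=1: L1-HIT | VC []
  [3] addr=0x6b blk=13 s=1: MISS | VC [5]
  [4] addr=0x59 blk=11 s=1: MISS | VC [5, 13]
  [5] addr=0x2a blk=5 s=1: VC-HIT | VC [11, 13]
  [6] addr=0x5e blk=11 s=1: VC-HIT | VC [5, 13]
  [7] addr=0x28 blk=5 s=1: VC-HIT | VC [11, 13]
  [8] addr=0x2d blk=5 s=1: L1-HIT | VC [11, 13]
  [9] addr=0x6d blk=13 s=1: VC-HIT | VC [11, 5]
  [10] addr=0x6b blk=13 s=1: L1-HIT | VC [11, 5]
  [11] addr=0x2b blk=5 s=1: VC-HIT | VC [11, 13]

VC = [11, 13]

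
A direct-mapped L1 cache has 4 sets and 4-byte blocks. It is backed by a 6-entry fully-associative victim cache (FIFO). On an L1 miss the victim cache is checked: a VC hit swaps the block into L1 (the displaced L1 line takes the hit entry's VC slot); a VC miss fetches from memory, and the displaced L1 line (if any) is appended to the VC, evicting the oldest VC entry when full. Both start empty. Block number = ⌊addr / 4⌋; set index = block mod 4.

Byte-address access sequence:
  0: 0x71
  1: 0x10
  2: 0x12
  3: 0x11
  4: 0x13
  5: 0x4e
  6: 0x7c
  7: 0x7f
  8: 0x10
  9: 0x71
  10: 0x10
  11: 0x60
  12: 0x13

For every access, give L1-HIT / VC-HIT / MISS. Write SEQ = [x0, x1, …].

SEQ = [MISS, MISS, L1-HIT, L1-HIT, L1-HIT, MISS, MISS, L1-HIT, L1-HIT, VC-HIT, VC-HIT, MISS, VC-HIT]

  [0] addr=0x71 blk=28 s=0: MISS | VC []
  [1] addr=0x10 blk=4 s=0: MISS | VC [28]
  [2] addr=0x12 blk=4 s=0: L1-HIT | VC [28]
  [3] addr=0x11 blk=4 s=0: L1-HIT | VC [28]
  [4] addr=0x13 blk=4 s=0: L1-HIT | VC [28]
  [5] addr=0x4e blk=19 s=3: MISS | VC [28]
  [6] addr=0x7c blk=31 s=3: MISS | VC [28, 19]
  [7] addr=0x7f blk=31 s=3: L1-HIT | VC [28, 19]
  [8] addr=0x10 blk=4 s=0: L1-HIT | VC [28, 19]
  [9] addr=0x71 blk=28 s=0: VC-HIT | VC [4, 19]
  [10] addr=0x10 blk=4 s=0: VC-HIT | VC [28, 19]
  [11] addr=0x60 blk=24 s=0: MISS | VC [28, 19, 4]
  [12] addr=0x13 blk=4 s=0: VC-HIT | VC [28, 19, 24]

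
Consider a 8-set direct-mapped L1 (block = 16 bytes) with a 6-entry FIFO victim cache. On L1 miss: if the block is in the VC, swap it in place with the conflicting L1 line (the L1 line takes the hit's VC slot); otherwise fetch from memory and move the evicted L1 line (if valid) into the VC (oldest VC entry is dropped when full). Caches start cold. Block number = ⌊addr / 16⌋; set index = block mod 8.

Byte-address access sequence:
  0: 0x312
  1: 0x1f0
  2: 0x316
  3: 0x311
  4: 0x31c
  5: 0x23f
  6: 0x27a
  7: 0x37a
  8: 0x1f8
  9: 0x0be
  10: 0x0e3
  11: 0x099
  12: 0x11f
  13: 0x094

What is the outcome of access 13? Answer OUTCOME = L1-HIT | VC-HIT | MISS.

OUTCOME = VC-HIT

#0 0x312→b49/s1 MISS; vc=[]
#1 0x1f0→b31/s7 MISS; vc=[]
#2 0x316→b49/s1 L1-HIT; vc=[]
#3 0x311→b49/s1 L1-HIT; vc=[]
#4 0x31c→b49/s1 L1-HIT; vc=[]
#5 0x23f→b35/s3 MISS; vc=[]
#6 0x27a→b39/s7 MISS; vc=[31]
#7 0x37a→b55/s7 MISS; vc=[31,39]
#8 0x1f8→b31/s7 VC-HIT; vc=[55,39]
#9 0xbe→b11/s3 MISS; vc=[55,39,35]
#10 0xe3→b14/s6 MISS; vc=[55,39,35]
#11 0x99→b9/s1 MISS; vc=[55,39,35,49]
#12 0x11f→b17/s1 MISS; vc=[55,39,35,49,9]
#13 0x94→b9/s1 VC-HIT; vc=[55,39,35,49,17]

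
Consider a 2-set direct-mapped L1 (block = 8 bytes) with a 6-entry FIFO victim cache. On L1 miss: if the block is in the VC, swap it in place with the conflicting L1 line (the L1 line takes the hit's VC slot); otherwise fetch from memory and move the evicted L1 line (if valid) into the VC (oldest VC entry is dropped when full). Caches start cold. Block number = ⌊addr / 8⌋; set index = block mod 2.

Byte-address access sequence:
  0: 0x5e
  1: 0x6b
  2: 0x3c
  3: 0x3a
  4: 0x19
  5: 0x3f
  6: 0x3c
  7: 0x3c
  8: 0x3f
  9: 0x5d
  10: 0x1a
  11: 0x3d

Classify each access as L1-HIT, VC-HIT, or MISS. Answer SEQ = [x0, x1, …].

0: 0x5e (blk 11, set 1) → MISS  vc=[]
1: 0x6b (blk 13, set 1) → MISS  vc=[11]
2: 0x3c (blk 7, set 1) → MISS  vc=[11, 13]
3: 0x3a (blk 7, set 1) → L1-HIT  vc=[11, 13]
4: 0x19 (blk 3, set 1) → MISS  vc=[11, 13, 7]
5: 0x3f (blk 7, set 1) → VC-HIT  vc=[11, 13, 3]
6: 0x3c (blk 7, set 1) → L1-HIT  vc=[11, 13, 3]
7: 0x3c (blk 7, set 1) → L1-HIT  vc=[11, 13, 3]
8: 0x3f (blk 7, set 1) → L1-HIT  vc=[11, 13, 3]
9: 0x5d (blk 11, set 1) → VC-HIT  vc=[7, 13, 3]
10: 0x1a (blk 3, set 1) → VC-HIT  vc=[7, 13, 11]
11: 0x3d (blk 7, set 1) → VC-HIT  vc=[3, 13, 11]

SEQ = [MISS, MISS, MISS, L1-HIT, MISS, VC-HIT, L1-HIT, L1-HIT, L1-HIT, VC-HIT, VC-HIT, VC-HIT]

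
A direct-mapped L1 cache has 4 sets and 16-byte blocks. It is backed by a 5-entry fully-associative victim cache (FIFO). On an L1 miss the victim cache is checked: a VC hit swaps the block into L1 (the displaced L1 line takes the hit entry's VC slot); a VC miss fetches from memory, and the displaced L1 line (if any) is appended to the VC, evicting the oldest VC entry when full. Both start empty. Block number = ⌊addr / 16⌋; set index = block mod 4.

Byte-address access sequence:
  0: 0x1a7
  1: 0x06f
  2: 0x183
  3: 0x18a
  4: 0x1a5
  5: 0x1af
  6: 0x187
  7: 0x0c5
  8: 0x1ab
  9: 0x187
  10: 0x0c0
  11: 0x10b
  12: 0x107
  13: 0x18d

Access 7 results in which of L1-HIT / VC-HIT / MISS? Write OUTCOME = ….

0: 0x1a7 (blk 26, set 2) → MISS  vc=[]
1: 0x6f (blk 6, set 2) → MISS  vc=[26]
2: 0x183 (blk 24, set 0) → MISS  vc=[26]
3: 0x18a (blk 24, set 0) → L1-HIT  vc=[26]
4: 0x1a5 (blk 26, set 2) → VC-HIT  vc=[6]
5: 0x1af (blk 26, set 2) → L1-HIT  vc=[6]
6: 0x187 (blk 24, set 0) → L1-HIT  vc=[6]
7: 0xc5 (blk 12, set 0) → MISS  vc=[6, 24]
8: 0x1ab (blk 26, set 2) → L1-HIT  vc=[6, 24]
9: 0x187 (blk 24, set 0) → VC-HIT  vc=[6, 12]
10: 0xc0 (blk 12, set 0) → VC-HIT  vc=[6, 24]
11: 0x10b (blk 16, set 0) → MISS  vc=[6, 24, 12]
12: 0x107 (blk 16, set 0) → L1-HIT  vc=[6, 24, 12]
13: 0x18d (blk 24, set 0) → VC-HIT  vc=[6, 16, 12]

OUTCOME = MISS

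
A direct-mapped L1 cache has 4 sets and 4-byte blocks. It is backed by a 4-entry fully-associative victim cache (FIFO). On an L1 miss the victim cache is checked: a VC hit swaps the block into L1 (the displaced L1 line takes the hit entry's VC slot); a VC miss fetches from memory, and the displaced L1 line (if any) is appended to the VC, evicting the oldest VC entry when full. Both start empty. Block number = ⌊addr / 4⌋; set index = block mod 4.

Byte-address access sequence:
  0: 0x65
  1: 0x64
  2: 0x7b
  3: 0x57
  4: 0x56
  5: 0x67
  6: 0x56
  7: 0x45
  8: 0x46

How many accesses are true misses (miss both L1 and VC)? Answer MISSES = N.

MISSES = 4

0: 0x65 (blk 25, set 1) → MISS  vc=[]
1: 0x64 (blk 25, set 1) → L1-HIT  vc=[]
2: 0x7b (blk 30, set 2) → MISS  vc=[]
3: 0x57 (blk 21, set 1) → MISS  vc=[25]
4: 0x56 (blk 21, set 1) → L1-HIT  vc=[25]
5: 0x67 (blk 25, set 1) → VC-HIT  vc=[21]
6: 0x56 (blk 21, set 1) → VC-HIT  vc=[25]
7: 0x45 (blk 17, set 1) → MISS  vc=[25, 21]
8: 0x46 (blk 17, set 1) → L1-HIT  vc=[25, 21]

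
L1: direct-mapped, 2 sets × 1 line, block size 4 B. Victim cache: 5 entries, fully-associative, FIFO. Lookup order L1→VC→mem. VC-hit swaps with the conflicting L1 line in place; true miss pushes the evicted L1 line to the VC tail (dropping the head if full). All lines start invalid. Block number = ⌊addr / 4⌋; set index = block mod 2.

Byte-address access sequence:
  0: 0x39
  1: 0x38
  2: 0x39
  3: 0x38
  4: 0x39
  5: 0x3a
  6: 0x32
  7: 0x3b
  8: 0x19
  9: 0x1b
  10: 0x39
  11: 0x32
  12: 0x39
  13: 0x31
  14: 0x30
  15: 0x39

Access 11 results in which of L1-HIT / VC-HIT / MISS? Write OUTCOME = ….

OUTCOME = VC-HIT

  [0] addr=0x39 blk=14 s=0: MISS | VC []
  [1] addr=0x38 blk=14 s=0: L1-HIT | VC []
  [2] addr=0x39 blk=14 s=0: L1-HIT | VC []
  [3] addr=0x38 blk=14 s=0: L1-HIT | VC []
  [4] addr=0x39 blk=14 s=0: L1-HIT | VC []
  [5] addr=0x3a blk=14 s=0: L1-HIT | VC []
  [6] addr=0x32 blk=12 s=0: MISS | VC [14]
  [7] addr=0x3b blk=14 s=0: VC-HIT | VC [12]
  [8] addr=0x19 blk=6 s=0: MISS | VC [12, 14]
  [9] addr=0x1b blk=6 s=0: L1-HIT | VC [12, 14]
  [10] addr=0x39 blk=14 s=0: VC-HIT | VC [12, 6]
  [11] addr=0x32 blk=12 s=0: VC-HIT | VC [14, 6]
  [12] addr=0x39 blk=14 s=0: VC-HIT | VC [12, 6]
  [13] addr=0x31 blk=12 s=0: VC-HIT | VC [14, 6]
  [14] addr=0x30 blk=12 s=0: L1-HIT | VC [14, 6]
  [15] addr=0x39 blk=14 s=0: VC-HIT | VC [12, 6]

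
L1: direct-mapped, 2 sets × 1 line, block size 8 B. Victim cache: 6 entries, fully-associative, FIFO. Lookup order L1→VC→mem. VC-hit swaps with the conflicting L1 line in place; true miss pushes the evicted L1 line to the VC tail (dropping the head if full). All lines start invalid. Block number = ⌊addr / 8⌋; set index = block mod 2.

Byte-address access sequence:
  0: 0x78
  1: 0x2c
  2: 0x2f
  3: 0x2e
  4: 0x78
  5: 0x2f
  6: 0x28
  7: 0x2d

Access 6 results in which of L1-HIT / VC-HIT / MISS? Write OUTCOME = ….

0: 0x78 (blk 15, set 1) → MISS  vc=[]
1: 0x2c (blk 5, set 1) → MISS  vc=[15]
2: 0x2f (blk 5, set 1) → L1-HIT  vc=[15]
3: 0x2e (blk 5, set 1) → L1-HIT  vc=[15]
4: 0x78 (blk 15, set 1) → VC-HIT  vc=[5]
5: 0x2f (blk 5, set 1) → VC-HIT  vc=[15]
6: 0x28 (blk 5, set 1) → L1-HIT  vc=[15]
7: 0x2d (blk 5, set 1) → L1-HIT  vc=[15]

OUTCOME = L1-HIT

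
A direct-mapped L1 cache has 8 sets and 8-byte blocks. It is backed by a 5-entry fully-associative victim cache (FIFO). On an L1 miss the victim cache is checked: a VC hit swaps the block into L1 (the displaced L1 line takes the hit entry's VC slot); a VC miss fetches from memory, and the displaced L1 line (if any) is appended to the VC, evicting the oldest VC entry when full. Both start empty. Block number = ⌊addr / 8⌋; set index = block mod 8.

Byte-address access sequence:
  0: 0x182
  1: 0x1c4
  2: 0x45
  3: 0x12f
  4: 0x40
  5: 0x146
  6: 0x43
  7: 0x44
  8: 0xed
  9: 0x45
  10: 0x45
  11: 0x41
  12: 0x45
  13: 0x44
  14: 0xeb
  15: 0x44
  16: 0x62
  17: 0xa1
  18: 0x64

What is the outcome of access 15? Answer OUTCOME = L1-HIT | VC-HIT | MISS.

OUTCOME = L1-HIT

#0 0x182→b48/s0 MISS; vc=[]
#1 0x1c4→b56/s0 MISS; vc=[48]
#2 0x45→b8/s0 MISS; vc=[48,56]
#3 0x12f→b37/s5 MISS; vc=[48,56]
#4 0x40→b8/s0 L1-HIT; vc=[48,56]
#5 0x146→b40/s0 MISS; vc=[48,56,8]
#6 0x43→b8/s0 VC-HIT; vc=[48,56,40]
#7 0x44→b8/s0 L1-HIT; vc=[48,56,40]
#8 0xed→b29/s5 MISS; vc=[48,56,40,37]
#9 0x45→b8/s0 L1-HIT; vc=[48,56,40,37]
#10 0x45→b8/s0 L1-HIT; vc=[48,56,40,37]
#11 0x41→b8/s0 L1-HIT; vc=[48,56,40,37]
#12 0x45→b8/s0 L1-HIT; vc=[48,56,40,37]
#13 0x44→b8/s0 L1-HIT; vc=[48,56,40,37]
#14 0xeb→b29/s5 L1-HIT; vc=[48,56,40,37]
#15 0x44→b8/s0 L1-HIT; vc=[48,56,40,37]
#16 0x62→b12/s4 MISS; vc=[48,56,40,37]
#17 0xa1→b20/s4 MISS; vc=[48,56,40,37,12]
#18 0x64→b12/s4 VC-HIT; vc=[48,56,40,37,20]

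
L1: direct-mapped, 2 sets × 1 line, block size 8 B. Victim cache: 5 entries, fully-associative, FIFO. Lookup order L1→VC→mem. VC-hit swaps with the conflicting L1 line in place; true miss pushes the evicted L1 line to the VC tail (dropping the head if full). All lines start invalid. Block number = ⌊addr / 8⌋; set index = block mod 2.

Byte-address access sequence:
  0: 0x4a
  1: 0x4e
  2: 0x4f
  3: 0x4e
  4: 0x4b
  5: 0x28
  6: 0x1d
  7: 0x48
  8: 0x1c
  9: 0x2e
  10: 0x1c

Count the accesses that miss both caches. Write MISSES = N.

0: 0x4a (blk 9, set 1) → MISS  vc=[]
1: 0x4e (blk 9, set 1) → L1-HIT  vc=[]
2: 0x4f (blk 9, set 1) → L1-HIT  vc=[]
3: 0x4e (blk 9, set 1) → L1-HIT  vc=[]
4: 0x4b (blk 9, set 1) → L1-HIT  vc=[]
5: 0x28 (blk 5, set 1) → MISS  vc=[9]
6: 0x1d (blk 3, set 1) → MISS  vc=[9, 5]
7: 0x48 (blk 9, set 1) → VC-HIT  vc=[3, 5]
8: 0x1c (blk 3, set 1) → VC-HIT  vc=[9, 5]
9: 0x2e (blk 5, set 1) → VC-HIT  vc=[9, 3]
10: 0x1c (blk 3, set 1) → VC-HIT  vc=[9, 5]

MISSES = 3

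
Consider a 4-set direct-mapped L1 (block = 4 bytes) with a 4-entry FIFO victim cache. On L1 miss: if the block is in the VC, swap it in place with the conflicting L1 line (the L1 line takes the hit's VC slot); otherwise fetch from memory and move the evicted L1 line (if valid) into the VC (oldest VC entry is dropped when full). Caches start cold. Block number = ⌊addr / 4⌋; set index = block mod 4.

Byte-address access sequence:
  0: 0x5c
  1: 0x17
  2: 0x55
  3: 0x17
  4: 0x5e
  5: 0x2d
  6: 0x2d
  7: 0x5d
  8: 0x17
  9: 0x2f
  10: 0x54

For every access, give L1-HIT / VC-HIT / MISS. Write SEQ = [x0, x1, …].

0: 0x5c (blk 23, set 3) → MISS  vc=[]
1: 0x17 (blk 5, set 1) → MISS  vc=[]
2: 0x55 (blk 21, set 1) → MISS  vc=[5]
3: 0x17 (blk 5, set 1) → VC-HIT  vc=[21]
4: 0x5e (blk 23, set 3) → L1-HIT  vc=[21]
5: 0x2d (blk 11, set 3) → MISS  vc=[21, 23]
6: 0x2d (blk 11, set 3) → L1-HIT  vc=[21, 23]
7: 0x5d (blk 23, set 3) → VC-HIT  vc=[21, 11]
8: 0x17 (blk 5, set 1) → L1-HIT  vc=[21, 11]
9: 0x2f (blk 11, set 3) → VC-HIT  vc=[21, 23]
10: 0x54 (blk 21, set 1) → VC-HIT  vc=[5, 23]

SEQ = [MISS, MISS, MISS, VC-HIT, L1-HIT, MISS, L1-HIT, VC-HIT, L1-HIT, VC-HIT, VC-HIT]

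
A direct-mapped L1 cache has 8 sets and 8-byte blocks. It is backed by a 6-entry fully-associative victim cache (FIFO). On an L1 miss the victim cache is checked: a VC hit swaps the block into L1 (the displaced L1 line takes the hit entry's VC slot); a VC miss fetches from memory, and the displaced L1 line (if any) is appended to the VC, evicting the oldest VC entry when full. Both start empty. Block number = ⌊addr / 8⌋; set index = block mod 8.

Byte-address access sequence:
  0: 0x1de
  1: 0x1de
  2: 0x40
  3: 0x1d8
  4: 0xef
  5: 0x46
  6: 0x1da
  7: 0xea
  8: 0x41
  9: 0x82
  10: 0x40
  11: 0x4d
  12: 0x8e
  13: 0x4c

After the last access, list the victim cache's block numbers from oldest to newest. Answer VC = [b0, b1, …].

#0 0x1de→b59/s3 MISS; vc=[]
#1 0x1de→b59/s3 L1-HIT; vc=[]
#2 0x40→b8/s0 MISS; vc=[]
#3 0x1d8→b59/s3 L1-HIT; vc=[]
#4 0xef→b29/s5 MISS; vc=[]
#5 0x46→b8/s0 L1-HIT; vc=[]
#6 0x1da→b59/s3 L1-HIT; vc=[]
#7 0xea→b29/s5 L1-HIT; vc=[]
#8 0x41→b8/s0 L1-HIT; vc=[]
#9 0x82→b16/s0 MISS; vc=[8]
#10 0x40→b8/s0 VC-HIT; vc=[16]
#11 0x4d→b9/s1 MISS; vc=[16]
#12 0x8e→b17/s1 MISS; vc=[16,9]
#13 0x4c→b9/s1 VC-HIT; vc=[16,17]

VC = [16, 17]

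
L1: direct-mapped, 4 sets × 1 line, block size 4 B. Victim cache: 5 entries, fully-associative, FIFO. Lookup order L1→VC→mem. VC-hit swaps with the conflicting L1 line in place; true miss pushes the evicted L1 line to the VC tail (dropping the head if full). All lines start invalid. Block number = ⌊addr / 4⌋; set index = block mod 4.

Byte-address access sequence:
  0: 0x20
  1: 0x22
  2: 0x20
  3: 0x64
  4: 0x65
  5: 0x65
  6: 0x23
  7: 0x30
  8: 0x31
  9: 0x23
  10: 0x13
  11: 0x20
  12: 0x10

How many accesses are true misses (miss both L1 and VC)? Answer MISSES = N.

0: 0x20 (blk 8, set 0) → MISS  vc=[]
1: 0x22 (blk 8, set 0) → L1-HIT  vc=[]
2: 0x20 (blk 8, set 0) → L1-HIT  vc=[]
3: 0x64 (blk 25, set 1) → MISS  vc=[]
4: 0x65 (blk 25, set 1) → L1-HIT  vc=[]
5: 0x65 (blk 25, set 1) → L1-HIT  vc=[]
6: 0x23 (blk 8, set 0) → L1-HIT  vc=[]
7: 0x30 (blk 12, set 0) → MISS  vc=[8]
8: 0x31 (blk 12, set 0) → L1-HIT  vc=[8]
9: 0x23 (blk 8, set 0) → VC-HIT  vc=[12]
10: 0x13 (blk 4, set 0) → MISS  vc=[12, 8]
11: 0x20 (blk 8, set 0) → VC-HIT  vc=[12, 4]
12: 0x10 (blk 4, set 0) → VC-HIT  vc=[12, 8]

MISSES = 4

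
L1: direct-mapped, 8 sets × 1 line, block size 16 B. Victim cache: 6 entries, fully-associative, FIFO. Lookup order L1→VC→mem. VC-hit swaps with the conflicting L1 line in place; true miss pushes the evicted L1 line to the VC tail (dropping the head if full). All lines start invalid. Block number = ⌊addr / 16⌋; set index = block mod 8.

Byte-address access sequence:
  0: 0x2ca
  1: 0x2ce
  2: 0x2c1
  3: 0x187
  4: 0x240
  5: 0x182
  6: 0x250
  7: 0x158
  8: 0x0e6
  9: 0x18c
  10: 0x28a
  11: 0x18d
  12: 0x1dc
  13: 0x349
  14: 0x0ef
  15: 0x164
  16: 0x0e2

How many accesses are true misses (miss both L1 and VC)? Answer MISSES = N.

MISSES = 10

0: 0x2ca (blk 44, set 4) → MISS  vc=[]
1: 0x2ce (blk 44, set 4) → L1-HIT  vc=[]
2: 0x2c1 (blk 44, set 4) → L1-HIT  vc=[]
3: 0x187 (blk 24, set 0) → MISS  vc=[]
4: 0x240 (blk 36, set 4) → MISS  vc=[44]
5: 0x182 (blk 24, set 0) → L1-HIT  vc=[44]
6: 0x250 (blk 37, set 5) → MISS  vc=[44]
7: 0x158 (blk 21, set 5) → MISS  vc=[44, 37]
8: 0xe6 (blk 14, set 6) → MISS  vc=[44, 37]
9: 0x18c (blk 24, set 0) → L1-HIT  vc=[44, 37]
10: 0x28a (blk 40, set 0) → MISS  vc=[44, 37, 24]
11: 0x18d (blk 24, set 0) → VC-HIT  vc=[44, 37, 40]
12: 0x1dc (blk 29, set 5) → MISS  vc=[44, 37, 40, 21]
13: 0x349 (blk 52, set 4) → MISS  vc=[44, 37, 40, 21, 36]
14: 0xef (blk 14, set 6) → L1-HIT  vc=[44, 37, 40, 21, 36]
15: 0x164 (blk 22, set 6) → MISS  vc=[44, 37, 40, 21, 36, 14]
16: 0xe2 (blk 14, set 6) → VC-HIT  vc=[44, 37, 40, 21, 36, 22]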